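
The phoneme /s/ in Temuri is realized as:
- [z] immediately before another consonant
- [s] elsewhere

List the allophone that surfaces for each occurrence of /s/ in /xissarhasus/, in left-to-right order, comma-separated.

Occurrence 1 (position 3): immediately before another consonant → [z].
Occurrence 2 (position 4): no conditioning environment matches → elsewhere allophone [s].
Occurrence 3 (position 9): no conditioning environment matches → elsewhere allophone [s].
Occurrence 4 (position 11): no conditioning environment matches → elsewhere allophone [s].

[z], [s], [s], [s]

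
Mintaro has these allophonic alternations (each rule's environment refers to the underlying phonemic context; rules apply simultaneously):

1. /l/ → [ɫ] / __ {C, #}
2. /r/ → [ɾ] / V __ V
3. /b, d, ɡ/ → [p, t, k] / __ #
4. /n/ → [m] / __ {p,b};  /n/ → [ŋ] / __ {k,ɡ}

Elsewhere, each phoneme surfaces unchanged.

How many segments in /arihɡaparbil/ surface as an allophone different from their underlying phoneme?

2

Segments that undergo a rule: /r/ → [ɾ] (rule 2); /l/ → [ɫ] (rule 1).
All other segments surface unchanged.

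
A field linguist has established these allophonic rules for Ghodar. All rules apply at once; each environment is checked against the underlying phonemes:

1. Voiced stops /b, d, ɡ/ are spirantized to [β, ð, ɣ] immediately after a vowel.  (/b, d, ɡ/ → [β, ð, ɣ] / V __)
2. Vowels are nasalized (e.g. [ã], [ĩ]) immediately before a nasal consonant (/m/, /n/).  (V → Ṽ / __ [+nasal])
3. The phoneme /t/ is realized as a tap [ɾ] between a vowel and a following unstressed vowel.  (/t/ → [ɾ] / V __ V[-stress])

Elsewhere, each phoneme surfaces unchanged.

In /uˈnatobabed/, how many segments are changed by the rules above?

5

Segments that undergo a rule: /u/ → [ũ] (rule 2); /t/ → [ɾ] (rule 3); /b/ → [β] (rule 1); /b/ → [β] (rule 1); /d/ → [ð] (rule 1).
All other segments surface unchanged.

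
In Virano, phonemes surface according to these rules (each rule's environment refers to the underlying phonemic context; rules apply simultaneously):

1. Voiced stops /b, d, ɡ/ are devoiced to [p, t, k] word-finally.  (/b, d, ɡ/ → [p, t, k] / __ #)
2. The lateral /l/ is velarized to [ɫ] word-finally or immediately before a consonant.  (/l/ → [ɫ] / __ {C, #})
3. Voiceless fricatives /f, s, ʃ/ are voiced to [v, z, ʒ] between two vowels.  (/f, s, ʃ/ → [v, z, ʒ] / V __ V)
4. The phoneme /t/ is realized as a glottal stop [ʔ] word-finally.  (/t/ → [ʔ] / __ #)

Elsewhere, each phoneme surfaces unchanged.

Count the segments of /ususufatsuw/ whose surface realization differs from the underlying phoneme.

Segments that undergo a rule: /s/ → [z] (rule 3); /s/ → [z] (rule 3); /f/ → [v] (rule 3).
All other segments surface unchanged.

3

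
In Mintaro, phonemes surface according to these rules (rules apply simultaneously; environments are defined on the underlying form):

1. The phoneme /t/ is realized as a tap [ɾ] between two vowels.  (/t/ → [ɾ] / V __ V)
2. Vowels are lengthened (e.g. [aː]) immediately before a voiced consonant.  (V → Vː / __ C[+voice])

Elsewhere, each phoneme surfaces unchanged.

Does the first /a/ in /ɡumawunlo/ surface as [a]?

/a/ meets the environment for rule 2 (before a voiced consonant) → [aː].
The actual realization is [aː], not [a].

No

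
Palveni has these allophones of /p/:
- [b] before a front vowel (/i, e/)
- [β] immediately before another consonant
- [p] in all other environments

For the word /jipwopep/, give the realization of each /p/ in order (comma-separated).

[β], [b], [p]

Occurrence 1 (position 3): immediately before another consonant → [β].
Occurrence 2 (position 6): before a front vowel (/i, e/) → [b].
Occurrence 3 (position 8): no conditioning environment matches → elsewhere allophone [p].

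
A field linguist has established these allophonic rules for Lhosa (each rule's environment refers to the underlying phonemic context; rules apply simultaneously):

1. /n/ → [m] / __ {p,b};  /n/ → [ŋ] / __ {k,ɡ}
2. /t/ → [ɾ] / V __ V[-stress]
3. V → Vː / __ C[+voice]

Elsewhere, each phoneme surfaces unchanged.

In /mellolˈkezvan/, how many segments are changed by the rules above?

4

Segments that undergo a rule: /e/ → [eː] (rule 3); /o/ → [oː] (rule 3); /e/ → [eː] (rule 3); /a/ → [aː] (rule 3).
All other segments surface unchanged.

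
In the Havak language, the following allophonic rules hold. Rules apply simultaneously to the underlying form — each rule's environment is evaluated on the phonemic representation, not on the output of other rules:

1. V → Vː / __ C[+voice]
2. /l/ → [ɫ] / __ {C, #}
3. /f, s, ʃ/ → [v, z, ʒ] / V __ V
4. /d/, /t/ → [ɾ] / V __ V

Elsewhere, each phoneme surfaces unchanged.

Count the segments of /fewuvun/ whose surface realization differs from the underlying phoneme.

Segments that undergo a rule: /e/ → [eː] (rule 1); /u/ → [uː] (rule 1); /u/ → [uː] (rule 1).
All other segments surface unchanged.

3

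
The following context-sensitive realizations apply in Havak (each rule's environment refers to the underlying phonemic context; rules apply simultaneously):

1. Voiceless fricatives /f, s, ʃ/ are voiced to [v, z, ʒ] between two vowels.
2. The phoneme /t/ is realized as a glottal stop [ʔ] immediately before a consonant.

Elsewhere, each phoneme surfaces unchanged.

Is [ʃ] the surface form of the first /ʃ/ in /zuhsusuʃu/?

No

/ʃ/ — between /u/ and /u/, between two vowels — surfaces as [ʒ] (rule 1).
The actual realization is [ʒ], not [ʃ].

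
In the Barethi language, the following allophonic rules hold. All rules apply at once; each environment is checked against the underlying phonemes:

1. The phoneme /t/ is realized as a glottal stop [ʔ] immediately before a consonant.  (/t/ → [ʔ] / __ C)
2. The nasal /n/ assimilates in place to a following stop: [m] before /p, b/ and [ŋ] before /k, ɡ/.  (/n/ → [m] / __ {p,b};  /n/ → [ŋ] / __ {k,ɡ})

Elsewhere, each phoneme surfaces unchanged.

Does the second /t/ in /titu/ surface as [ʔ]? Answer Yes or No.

No

/t/ (between /i/ and /u/) fails the environment for rule 1, so it stays [t].
The actual realization is [t], not [ʔ].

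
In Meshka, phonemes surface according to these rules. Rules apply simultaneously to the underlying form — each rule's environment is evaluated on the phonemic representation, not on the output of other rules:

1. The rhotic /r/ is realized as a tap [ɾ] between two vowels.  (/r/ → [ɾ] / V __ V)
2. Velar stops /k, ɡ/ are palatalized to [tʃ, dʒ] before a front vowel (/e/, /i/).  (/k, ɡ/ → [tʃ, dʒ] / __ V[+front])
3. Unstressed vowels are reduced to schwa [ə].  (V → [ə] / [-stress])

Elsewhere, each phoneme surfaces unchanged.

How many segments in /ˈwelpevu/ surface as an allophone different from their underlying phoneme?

Segments that undergo a rule: /e/ → [ə] (rule 3); /u/ → [ə] (rule 3).
All other segments surface unchanged.

2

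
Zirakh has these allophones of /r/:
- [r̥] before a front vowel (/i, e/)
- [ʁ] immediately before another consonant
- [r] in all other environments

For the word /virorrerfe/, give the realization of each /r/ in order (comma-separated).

[r], [ʁ], [r̥], [ʁ]

Occurrence 1 (position 3): no conditioning environment matches → elsewhere allophone [r].
Occurrence 2 (position 5): immediately before another consonant → [ʁ].
Occurrence 3 (position 6): before a front vowel (/i, e/) → [r̥].
Occurrence 4 (position 8): immediately before another consonant → [ʁ].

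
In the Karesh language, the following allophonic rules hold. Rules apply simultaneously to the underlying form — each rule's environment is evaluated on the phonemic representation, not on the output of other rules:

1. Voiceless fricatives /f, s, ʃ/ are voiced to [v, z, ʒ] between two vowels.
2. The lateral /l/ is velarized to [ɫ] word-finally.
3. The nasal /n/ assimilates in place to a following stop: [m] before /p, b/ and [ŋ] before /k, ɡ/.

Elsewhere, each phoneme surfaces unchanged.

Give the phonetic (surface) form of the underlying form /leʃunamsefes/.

/l/ (word-initial) is in the target of rule 2 but the environment (word-finally) is not met → [l].
/e/ stays [e].
Rule 1 applies to /ʃ/ (between /e/ and /u/: between two vowels) → [ʒ].
/u/ (between /ʃ/ and /n/) is unaffected → [u].
/n/ (between /u/ and /a/) fails the environment for rule 3, so it stays [n].
/a/ (between /n/ and /m/) is unaffected → [a].
/m/ (between /a/ and /s/): no rule targets it → [m].
/s/ (between /m/ and /e/) fails the environment for rule 1, so it stays [s].
/e/ — not in any rule's target class → [e].
/f/ (between /e/ and /e/) occurs between two vowels → [v] by rule 1.
/e/ (between /f/ and /s/): no rule targets it → [e].
/s/ — word-final; rule 1 does not apply here → [s].

[leʒunamseves]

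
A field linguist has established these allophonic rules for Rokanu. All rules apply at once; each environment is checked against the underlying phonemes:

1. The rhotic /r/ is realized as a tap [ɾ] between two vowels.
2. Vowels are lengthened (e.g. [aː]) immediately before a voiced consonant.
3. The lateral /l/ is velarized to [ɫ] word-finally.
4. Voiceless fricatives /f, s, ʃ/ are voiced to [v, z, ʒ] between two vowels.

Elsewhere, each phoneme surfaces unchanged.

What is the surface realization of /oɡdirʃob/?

/o/ (word-initial): before a voiced consonant, so rule 2 applies → [oː].
/ɡ/ — not in any rule's target class → [ɡ].
/d/ (between /ɡ/ and /i/): no rule targets it → [d].
/i/ — between /d/ and /r/, before a voiced consonant — surfaces as [iː] (rule 2).
/r/ (between /i/ and /ʃ/) fails the environment for rule 1, so it stays [r].
/ʃ/ — between /r/ and /o/; rule 4 does not apply here → [ʃ].
/o/ — between /ʃ/ and /b/, before a voiced consonant — surfaces as [oː] (rule 2).
/b/ stays [b].

[oːɡdiːrʃoːb]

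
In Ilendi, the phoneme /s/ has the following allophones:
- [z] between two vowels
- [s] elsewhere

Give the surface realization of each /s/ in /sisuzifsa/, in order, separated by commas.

[s], [z], [s]

Occurrence 1 (position 1): no conditioning environment matches → elsewhere allophone [s].
Occurrence 2 (position 3): between two vowels → [z].
Occurrence 3 (position 8): no conditioning environment matches → elsewhere allophone [s].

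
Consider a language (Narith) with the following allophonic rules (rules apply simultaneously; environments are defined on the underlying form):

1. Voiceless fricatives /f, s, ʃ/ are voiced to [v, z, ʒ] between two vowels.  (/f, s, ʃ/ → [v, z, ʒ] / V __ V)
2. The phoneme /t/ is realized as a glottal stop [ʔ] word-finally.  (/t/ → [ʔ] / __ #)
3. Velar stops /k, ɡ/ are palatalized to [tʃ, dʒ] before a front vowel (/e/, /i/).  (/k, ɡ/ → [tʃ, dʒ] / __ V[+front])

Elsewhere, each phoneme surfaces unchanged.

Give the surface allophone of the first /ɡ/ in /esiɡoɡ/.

[ɡ]

/ɡ/ (between /i/ and /o/) is in the target of rule 3 but the environment (before a front vowel) is not met → [ɡ].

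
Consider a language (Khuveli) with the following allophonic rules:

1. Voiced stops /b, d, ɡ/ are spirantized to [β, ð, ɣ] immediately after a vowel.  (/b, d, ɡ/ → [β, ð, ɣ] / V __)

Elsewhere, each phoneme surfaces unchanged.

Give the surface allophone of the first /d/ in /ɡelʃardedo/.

[d]

/d/ (between /r/ and /e/): rule 1 targets it, but not immediately after a vowel → unchanged [d].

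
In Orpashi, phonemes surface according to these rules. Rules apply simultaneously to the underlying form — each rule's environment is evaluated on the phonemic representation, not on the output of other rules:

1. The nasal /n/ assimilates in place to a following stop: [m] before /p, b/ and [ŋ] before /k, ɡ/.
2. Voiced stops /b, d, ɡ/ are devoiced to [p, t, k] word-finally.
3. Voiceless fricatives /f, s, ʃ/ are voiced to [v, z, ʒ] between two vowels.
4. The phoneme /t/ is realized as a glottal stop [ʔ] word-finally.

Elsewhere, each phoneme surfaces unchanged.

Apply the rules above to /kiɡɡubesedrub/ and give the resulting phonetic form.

/ɡ/ — between /i/ and /ɡ/; rule 2 does not apply here → [ɡ].
/ɡ/ (between /ɡ/ and /u/) is in the target of rule 2 but the environment (word-finally) is not met → [ɡ].
/b/ (between /u/ and /e/) is in the target of rule 2 but the environment (word-finally) is not met → [b].
/s/ meets the environment for rule 3 (between two vowels) → [z].
/d/ — between /e/ and /r/; rule 2 does not apply here → [d].
/b/ — word-final, word-finally — surfaces as [p] (rule 2).

[kiɡɡubezedrup]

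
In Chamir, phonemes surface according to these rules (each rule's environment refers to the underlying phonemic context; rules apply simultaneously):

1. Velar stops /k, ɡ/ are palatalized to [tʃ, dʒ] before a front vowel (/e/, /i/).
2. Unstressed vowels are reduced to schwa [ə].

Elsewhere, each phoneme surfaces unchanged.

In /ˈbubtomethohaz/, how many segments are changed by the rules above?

4

Segments that undergo a rule: /o/ → [ə] (rule 2); /e/ → [ə] (rule 2); /o/ → [ə] (rule 2); /a/ → [ə] (rule 2).
All other segments surface unchanged.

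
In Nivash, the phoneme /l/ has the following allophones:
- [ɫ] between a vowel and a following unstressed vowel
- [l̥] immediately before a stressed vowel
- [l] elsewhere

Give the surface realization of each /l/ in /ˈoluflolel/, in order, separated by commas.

[ɫ], [l], [ɫ], [l]

Occurrence 1 (position 2): between a vowel and a following unstressed vowel → [ɫ].
Occurrence 2 (position 5): no conditioning environment matches → elsewhere allophone [l].
Occurrence 3 (position 7): between a vowel and a following unstressed vowel → [ɫ].
Occurrence 4 (position 9): no conditioning environment matches → elsewhere allophone [l].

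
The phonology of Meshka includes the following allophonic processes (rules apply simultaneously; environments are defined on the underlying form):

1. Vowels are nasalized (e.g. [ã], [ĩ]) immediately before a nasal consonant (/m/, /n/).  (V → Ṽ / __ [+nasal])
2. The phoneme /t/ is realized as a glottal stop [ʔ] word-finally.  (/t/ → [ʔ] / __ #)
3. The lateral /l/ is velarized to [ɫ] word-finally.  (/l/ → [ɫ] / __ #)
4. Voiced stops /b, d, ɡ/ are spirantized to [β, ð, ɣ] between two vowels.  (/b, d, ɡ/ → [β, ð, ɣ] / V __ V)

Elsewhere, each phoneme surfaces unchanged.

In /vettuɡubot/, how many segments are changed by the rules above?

Segments that undergo a rule: /ɡ/ → [ɣ] (rule 4); /b/ → [β] (rule 4); /t/ → [ʔ] (rule 2).
All other segments surface unchanged.

3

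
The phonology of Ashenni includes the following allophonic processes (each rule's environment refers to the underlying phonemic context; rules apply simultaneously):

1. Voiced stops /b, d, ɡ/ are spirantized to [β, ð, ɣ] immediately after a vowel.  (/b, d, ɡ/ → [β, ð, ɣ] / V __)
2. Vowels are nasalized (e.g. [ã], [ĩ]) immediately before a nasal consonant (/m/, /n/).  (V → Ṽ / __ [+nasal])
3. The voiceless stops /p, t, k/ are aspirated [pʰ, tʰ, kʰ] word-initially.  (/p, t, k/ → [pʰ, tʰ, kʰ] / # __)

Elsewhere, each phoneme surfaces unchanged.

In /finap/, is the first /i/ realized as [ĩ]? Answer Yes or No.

/i/ meets the environment for rule 2 (before a nasal consonant) → [ĩ].
The actual realization is [ĩ], which matches [ĩ].

Yes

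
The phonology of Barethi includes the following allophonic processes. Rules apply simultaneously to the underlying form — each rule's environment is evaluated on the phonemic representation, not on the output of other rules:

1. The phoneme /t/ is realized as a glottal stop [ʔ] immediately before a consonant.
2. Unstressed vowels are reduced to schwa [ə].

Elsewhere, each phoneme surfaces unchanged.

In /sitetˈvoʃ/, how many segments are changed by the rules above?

Segments that undergo a rule: /i/ → [ə] (rule 2); /e/ → [ə] (rule 2); /t/ → [ʔ] (rule 1).
All other segments surface unchanged.

3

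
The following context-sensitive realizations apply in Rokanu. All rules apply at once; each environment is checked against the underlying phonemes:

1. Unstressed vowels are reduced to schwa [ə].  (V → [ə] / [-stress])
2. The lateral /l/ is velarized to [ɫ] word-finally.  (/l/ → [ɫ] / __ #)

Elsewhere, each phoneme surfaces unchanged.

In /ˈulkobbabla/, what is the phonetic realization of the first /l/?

[l]

/l/ — between /u/ and /k/; rule 2 does not apply here → [l].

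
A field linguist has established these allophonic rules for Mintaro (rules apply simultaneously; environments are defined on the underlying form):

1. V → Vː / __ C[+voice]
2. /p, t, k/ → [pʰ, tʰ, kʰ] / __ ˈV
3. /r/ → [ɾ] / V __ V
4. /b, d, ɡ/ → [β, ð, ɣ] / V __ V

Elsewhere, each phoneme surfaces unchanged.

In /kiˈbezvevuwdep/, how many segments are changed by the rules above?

5

Segments that undergo a rule: /i/ → [iː] (rule 1); /b/ → [β] (rule 4); /e/ → [eː] (rule 1); /e/ → [eː] (rule 1); /u/ → [uː] (rule 1).
All other segments surface unchanged.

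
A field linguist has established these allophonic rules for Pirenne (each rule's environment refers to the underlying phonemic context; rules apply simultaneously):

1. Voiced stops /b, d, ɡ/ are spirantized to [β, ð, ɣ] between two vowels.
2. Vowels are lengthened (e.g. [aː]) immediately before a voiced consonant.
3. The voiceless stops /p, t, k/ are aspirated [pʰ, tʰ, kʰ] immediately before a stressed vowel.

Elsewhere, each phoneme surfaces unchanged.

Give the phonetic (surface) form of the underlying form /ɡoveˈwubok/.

/ɡ/ (word-initial) fails the environment for rule 1, so it stays [ɡ].
/o/ — between /ɡ/ and /v/, before a voiced consonant — surfaces as [oː] (rule 2).
/v/ stays [v].
/e/ (between /v/ and /w/) occurs before a voiced consonant → [eː] by rule 2.
/w/ (between /e/ and /u/) is unaffected → [w].
Rule 2 applies to /u/ (between /w/ and /b/: before a voiced consonant) → [uː].
/b/ meets the environment for rule 1 (between two vowels) → [β].
/o/ (between /b/ and /k/): rule 2 targets it, but not before a voiced consonant → unchanged [o].
/k/ (word-final): rule 3 targets it, but not immediately before a stressed vowel → unchanged [k].

[ɡoːveːˈwuːβok]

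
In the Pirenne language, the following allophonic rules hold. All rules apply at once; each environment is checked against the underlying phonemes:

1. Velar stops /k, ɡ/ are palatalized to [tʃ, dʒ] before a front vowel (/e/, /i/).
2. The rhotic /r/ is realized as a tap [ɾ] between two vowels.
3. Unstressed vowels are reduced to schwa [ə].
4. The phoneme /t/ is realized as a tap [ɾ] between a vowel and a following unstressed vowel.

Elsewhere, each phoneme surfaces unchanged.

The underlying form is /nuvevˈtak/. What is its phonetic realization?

/u/ — between /n/ and /v/, in an unstressed syllable — surfaces as [ə] (rule 3).
/e/ (between /v/ and /v/): in an unstressed syllable, so rule 3 applies → [ə].
/t/ (between /v/ and /a/): rule 4 targets it, but not between a vowel and a following unstressed vowel → unchanged [t].
/a/ (between /t/ and /k/) is in the target of rule 3 but the environment (in an unstressed syllable) is not met → [a].
/k/ (word-final) is in the target of rule 1 but the environment (before a front vowel) is not met → [k].

[nəvəvˈtak]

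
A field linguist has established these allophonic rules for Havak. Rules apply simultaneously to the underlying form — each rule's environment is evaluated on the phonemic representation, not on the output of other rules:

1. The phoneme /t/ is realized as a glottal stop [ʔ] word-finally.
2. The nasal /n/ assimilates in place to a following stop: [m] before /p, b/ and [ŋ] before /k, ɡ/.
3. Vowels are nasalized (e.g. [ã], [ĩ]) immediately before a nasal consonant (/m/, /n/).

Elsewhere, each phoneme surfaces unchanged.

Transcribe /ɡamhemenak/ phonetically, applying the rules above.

/ɡ/ — not in any rule's target class → [ɡ].
/a/ — between /ɡ/ and /m/, before a nasal consonant — surfaces as [ã] (rule 3).
/m/ (between /a/ and /h/): no rule targets it → [m].
/h/ stays [h].
/e/ — between /h/ and /m/, before a nasal consonant — surfaces as [ẽ] (rule 3).
/m/ (between /e/ and /e/): no rule targets it → [m].
/e/ (between /m/ and /n/) occurs before a nasal consonant → [ẽ] by rule 3.
/n/ (between /e/ and /a/): rule 2 targets it, but not before a labial or velar stop → unchanged [n].
/a/ — between /n/ and /k/; rule 3 does not apply here → [a].
/k/ stays [k].

[ɡãmhẽmẽnak]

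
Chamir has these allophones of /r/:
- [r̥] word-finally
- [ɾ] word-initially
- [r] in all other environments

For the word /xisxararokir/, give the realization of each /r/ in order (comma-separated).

[r], [r], [r̥]

Occurrence 1 (position 6): no conditioning environment matches → elsewhere allophone [r].
Occurrence 2 (position 8): no conditioning environment matches → elsewhere allophone [r].
Occurrence 3 (position 12): word-finally → [r̥].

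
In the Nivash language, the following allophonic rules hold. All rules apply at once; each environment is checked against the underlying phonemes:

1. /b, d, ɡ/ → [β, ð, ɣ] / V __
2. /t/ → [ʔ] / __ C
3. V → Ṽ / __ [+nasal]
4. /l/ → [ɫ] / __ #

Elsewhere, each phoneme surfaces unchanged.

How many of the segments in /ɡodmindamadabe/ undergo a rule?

Segments that undergo a rule: /d/ → [ð] (rule 1); /i/ → [ĩ] (rule 3); /a/ → [ã] (rule 3); /d/ → [ð] (rule 1); /b/ → [β] (rule 1).
All other segments surface unchanged.

5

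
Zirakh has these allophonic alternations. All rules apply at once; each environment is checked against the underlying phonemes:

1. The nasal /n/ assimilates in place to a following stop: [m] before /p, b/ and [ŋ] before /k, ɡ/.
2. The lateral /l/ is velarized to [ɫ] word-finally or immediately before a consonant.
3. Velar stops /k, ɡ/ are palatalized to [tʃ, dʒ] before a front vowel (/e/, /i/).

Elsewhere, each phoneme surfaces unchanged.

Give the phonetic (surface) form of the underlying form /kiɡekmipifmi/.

[tʃidʒekmipifmi]

Rule 3 applies to /k/ (word-initial: before a front vowel) → [tʃ].
Rule 3 applies to /ɡ/ (between /i/ and /e/: before a front vowel) → [dʒ].
/k/ — between /e/ and /m/; rule 3 does not apply here → [k].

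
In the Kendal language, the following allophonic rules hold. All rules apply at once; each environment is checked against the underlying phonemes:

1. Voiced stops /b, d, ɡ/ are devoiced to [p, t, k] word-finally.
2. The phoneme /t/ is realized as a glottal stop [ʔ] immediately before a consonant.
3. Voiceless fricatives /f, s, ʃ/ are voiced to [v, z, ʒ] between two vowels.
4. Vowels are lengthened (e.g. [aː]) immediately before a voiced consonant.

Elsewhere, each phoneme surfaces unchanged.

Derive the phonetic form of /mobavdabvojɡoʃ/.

[moːbaːvdaːbvoːjɡoʃ]

/m/ (word-initial) is unaffected → [m].
/o/ meets the environment for rule 4 (before a voiced consonant) → [oː].
/b/ (between /o/ and /a/): rule 1 targets it, but not word-finally → unchanged [b].
/a/ — between /b/ and /v/, before a voiced consonant — surfaces as [aː] (rule 4).
/v/ (between /a/ and /d/) is unaffected → [v].
/d/ (between /v/ and /a/) is in the target of rule 1 but the environment (word-finally) is not met → [d].
/a/ (between /d/ and /b/) occurs before a voiced consonant → [aː] by rule 4.
/b/ (between /a/ and /v/) is in the target of rule 1 but the environment (word-finally) is not met → [b].
/v/ (between /b/ and /o/): no rule targets it → [v].
/o/ (between /v/ and /j/): before a voiced consonant, so rule 4 applies → [oː].
/j/ stays [j].
/ɡ/ (between /j/ and /o/) fails the environment for rule 1, so it stays [ɡ].
/o/ (between /ɡ/ and /ʃ/) is in the target of rule 4 but the environment (before a voiced consonant) is not met → [o].
/ʃ/ (word-final) fails the environment for rule 3, so it stays [ʃ].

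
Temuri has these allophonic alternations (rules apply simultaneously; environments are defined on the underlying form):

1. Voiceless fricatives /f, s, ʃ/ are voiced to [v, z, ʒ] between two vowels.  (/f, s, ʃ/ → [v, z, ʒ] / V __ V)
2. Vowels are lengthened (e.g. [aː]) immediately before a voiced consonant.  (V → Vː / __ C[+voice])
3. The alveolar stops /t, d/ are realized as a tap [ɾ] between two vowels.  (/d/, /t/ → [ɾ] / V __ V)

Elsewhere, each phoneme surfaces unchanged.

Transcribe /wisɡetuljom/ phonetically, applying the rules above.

[wisɡeɾuːljoːm]

/w/ (word-initial) is unaffected → [w].
/i/ — between /w/ and /s/; rule 2 does not apply here → [i].
/s/ (between /i/ and /ɡ/) fails the environment for rule 1, so it stays [s].
/ɡ/ — not in any rule's target class → [ɡ].
/e/ (between /ɡ/ and /t/): rule 2 targets it, but not before a voiced consonant → unchanged [e].
/t/ (between /e/ and /u/) occurs between two vowels → [ɾ] by rule 3.
Rule 2 applies to /u/ (between /t/ and /l/: before a voiced consonant) → [uː].
/l/ — not in any rule's target class → [l].
/j/ stays [j].
Rule 2 applies to /o/ (between /j/ and /m/: before a voiced consonant) → [oː].
/m/ — not in any rule's target class → [m].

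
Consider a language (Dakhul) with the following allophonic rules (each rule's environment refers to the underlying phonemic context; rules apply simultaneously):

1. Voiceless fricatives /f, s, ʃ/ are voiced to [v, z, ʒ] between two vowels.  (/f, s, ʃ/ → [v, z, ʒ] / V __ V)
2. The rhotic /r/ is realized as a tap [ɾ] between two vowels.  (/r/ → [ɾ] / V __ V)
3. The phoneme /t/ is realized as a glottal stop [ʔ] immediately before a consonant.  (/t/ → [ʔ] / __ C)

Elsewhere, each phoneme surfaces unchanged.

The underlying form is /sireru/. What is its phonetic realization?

[siɾeɾu]

/s/ (word-initial) fails the environment for rule 1, so it stays [s].
/i/ stays [i].
/r/ — between /i/ and /e/, between two vowels — surfaces as [ɾ] (rule 2).
/e/ (between /r/ and /r/): no rule targets it → [e].
/r/ (between /e/ and /u/) occurs between two vowels → [ɾ] by rule 2.
/u/ stays [u].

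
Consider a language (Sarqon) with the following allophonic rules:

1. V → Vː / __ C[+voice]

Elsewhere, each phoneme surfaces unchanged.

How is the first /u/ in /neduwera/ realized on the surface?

[uː]

Rule 1 applies to /u/ (between /d/ and /w/: before a voiced consonant) → [uː].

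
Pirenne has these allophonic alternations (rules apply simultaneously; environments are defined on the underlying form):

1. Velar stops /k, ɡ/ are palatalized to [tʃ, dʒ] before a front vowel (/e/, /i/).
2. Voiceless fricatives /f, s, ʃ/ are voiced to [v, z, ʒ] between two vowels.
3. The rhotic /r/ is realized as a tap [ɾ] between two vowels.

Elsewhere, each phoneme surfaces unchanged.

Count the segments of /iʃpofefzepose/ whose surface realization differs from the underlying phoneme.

Segments that undergo a rule: /f/ → [v] (rule 2); /s/ → [z] (rule 2).
All other segments surface unchanged.

2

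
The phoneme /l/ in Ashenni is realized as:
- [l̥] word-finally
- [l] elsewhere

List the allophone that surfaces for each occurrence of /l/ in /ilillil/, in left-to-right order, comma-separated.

Occurrence 1 (position 2): no conditioning environment matches → elsewhere allophone [l].
Occurrence 2 (position 4): no conditioning environment matches → elsewhere allophone [l].
Occurrence 3 (position 5): no conditioning environment matches → elsewhere allophone [l].
Occurrence 4 (position 7): word-finally → [l̥].

[l], [l], [l], [l̥]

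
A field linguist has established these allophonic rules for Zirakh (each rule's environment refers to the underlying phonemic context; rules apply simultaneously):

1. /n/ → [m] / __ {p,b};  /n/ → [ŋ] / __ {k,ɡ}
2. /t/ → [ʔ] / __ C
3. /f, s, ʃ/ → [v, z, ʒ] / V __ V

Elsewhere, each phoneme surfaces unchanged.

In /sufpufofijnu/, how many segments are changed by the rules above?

2

Segments that undergo a rule: /f/ → [v] (rule 3); /f/ → [v] (rule 3).
All other segments surface unchanged.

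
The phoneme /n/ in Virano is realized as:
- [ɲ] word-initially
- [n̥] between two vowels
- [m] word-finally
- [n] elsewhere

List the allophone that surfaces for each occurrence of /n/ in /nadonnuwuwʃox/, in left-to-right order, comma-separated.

Occurrence 1 (position 1): word-initially → [ɲ].
Occurrence 2 (position 5): no conditioning environment matches → elsewhere allophone [n].
Occurrence 3 (position 6): no conditioning environment matches → elsewhere allophone [n].

[ɲ], [n], [n]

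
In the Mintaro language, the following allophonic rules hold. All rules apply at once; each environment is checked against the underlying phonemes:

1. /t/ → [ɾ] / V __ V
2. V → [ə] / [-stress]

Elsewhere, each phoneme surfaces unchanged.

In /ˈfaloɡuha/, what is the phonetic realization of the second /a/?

/a/ — word-final, in an unstressed syllable — surfaces as [ə] (rule 2).

[ə]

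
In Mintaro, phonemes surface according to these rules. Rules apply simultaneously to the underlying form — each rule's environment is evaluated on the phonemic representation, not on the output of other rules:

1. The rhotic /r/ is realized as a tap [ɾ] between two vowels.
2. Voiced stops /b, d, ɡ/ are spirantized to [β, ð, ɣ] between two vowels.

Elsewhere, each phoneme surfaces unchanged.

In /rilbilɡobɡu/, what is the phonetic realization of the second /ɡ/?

[ɡ]

/ɡ/ (between /b/ and /u/) is in the target of rule 2 but the environment (between two vowels) is not met → [ɡ].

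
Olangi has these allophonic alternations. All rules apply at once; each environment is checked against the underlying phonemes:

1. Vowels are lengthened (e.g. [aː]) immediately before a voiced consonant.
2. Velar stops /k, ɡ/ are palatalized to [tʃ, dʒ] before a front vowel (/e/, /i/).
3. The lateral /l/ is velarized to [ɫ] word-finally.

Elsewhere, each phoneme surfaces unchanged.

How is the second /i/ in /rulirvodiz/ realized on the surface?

[iː]

/i/ — between /d/ and /z/, before a voiced consonant — surfaces as [iː] (rule 1).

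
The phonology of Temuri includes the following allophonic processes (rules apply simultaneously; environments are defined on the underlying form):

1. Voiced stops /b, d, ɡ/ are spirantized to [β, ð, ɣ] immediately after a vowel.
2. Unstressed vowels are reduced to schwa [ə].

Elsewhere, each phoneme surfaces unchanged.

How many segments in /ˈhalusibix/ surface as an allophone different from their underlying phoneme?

4

Segments that undergo a rule: /u/ → [ə] (rule 2); /i/ → [ə] (rule 2); /b/ → [β] (rule 1); /i/ → [ə] (rule 2).
All other segments surface unchanged.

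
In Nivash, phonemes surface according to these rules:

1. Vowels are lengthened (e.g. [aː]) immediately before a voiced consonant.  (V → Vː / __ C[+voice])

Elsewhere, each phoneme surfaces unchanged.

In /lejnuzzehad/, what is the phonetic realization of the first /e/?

/e/ (between /l/ and /j/): before a voiced consonant, so rule 1 applies → [eː].

[eː]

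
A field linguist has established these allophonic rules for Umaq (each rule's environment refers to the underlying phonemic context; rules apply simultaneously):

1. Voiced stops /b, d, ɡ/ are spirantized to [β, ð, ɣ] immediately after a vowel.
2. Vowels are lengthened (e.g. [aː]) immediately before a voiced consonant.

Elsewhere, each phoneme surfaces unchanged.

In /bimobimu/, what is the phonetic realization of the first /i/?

[iː]

/i/ (between /b/ and /m/) occurs before a voiced consonant → [iː] by rule 2.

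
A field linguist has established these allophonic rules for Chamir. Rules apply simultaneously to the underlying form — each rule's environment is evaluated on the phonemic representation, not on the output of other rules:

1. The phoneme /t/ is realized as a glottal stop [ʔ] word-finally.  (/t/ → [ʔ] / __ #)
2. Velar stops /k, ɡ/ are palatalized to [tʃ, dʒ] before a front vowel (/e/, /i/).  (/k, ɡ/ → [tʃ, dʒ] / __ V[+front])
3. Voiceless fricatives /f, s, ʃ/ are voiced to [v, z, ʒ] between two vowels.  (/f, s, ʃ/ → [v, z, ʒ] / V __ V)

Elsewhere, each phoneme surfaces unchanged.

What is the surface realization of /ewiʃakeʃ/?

[ewiʒatʃeʃ]

/e/ — not in any rule's target class → [e].
/w/ (between /e/ and /i/): no rule targets it → [w].
/i/ (between /w/ and /ʃ/): no rule targets it → [i].
/ʃ/ meets the environment for rule 3 (between two vowels) → [ʒ].
/a/ (between /ʃ/ and /k/) is unaffected → [a].
Rule 2 applies to /k/ (between /a/ and /e/: before a front vowel) → [tʃ].
/e/ stays [e].
/ʃ/ (word-final) is in the target of rule 3 but the environment (between two vowels) is not met → [ʃ].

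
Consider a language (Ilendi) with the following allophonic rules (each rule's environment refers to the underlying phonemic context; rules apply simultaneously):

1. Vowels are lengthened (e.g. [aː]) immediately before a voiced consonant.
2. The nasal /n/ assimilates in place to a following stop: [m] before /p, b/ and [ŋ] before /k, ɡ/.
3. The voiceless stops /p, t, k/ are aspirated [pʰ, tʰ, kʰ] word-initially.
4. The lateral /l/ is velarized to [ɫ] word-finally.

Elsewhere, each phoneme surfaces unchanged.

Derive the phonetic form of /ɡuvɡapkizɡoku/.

[ɡuːvɡapkiːzɡoku]

/u/ (between /ɡ/ and /v/) occurs before a voiced consonant → [uː] by rule 1.
/a/ (between /ɡ/ and /p/) fails the environment for rule 1, so it stays [a].
/p/ — between /a/ and /k/; rule 3 does not apply here → [p].
/k/ (between /p/ and /i/) is in the target of rule 3 but the environment (word-initially) is not met → [k].
/i/ (between /k/ and /z/): before a voiced consonant, so rule 1 applies → [iː].
/o/ (between /ɡ/ and /k/) fails the environment for rule 1, so it stays [o].
/k/ (between /o/ and /u/) fails the environment for rule 3, so it stays [k].
/u/ (word-final) is in the target of rule 1 but the environment (before a voiced consonant) is not met → [u].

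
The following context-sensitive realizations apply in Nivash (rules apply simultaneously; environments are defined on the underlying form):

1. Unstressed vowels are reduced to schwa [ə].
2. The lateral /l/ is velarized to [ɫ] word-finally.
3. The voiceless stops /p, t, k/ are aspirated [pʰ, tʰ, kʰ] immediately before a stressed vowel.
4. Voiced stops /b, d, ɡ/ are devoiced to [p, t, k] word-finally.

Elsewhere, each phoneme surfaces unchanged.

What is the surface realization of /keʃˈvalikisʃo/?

[kəʃˈvaləkəsʃə]

/k/ (word-initial): rule 3 targets it, but not immediately before a stressed vowel → unchanged [k].
/e/ (between /k/ and /ʃ/): in an unstressed syllable, so rule 1 applies → [ə].
/ʃ/ — not in any rule's target class → [ʃ].
/v/ (between /ʃ/ and /a/) is unaffected → [v].
/a/ (between /v/ and /l/): rule 1 targets it, but not in an unstressed syllable → unchanged [a].
/l/ — between /a/ and /i/; rule 2 does not apply here → [l].
/i/ (between /l/ and /k/) occurs in an unstressed syllable → [ə] by rule 1.
/k/ (between /i/ and /i/) fails the environment for rule 3, so it stays [k].
/i/ — between /k/ and /s/, in an unstressed syllable — surfaces as [ə] (rule 1).
/s/ (between /i/ and /ʃ/) is unaffected → [s].
/ʃ/ (between /s/ and /o/) is unaffected → [ʃ].
/o/ (word-final): in an unstressed syllable, so rule 1 applies → [ə].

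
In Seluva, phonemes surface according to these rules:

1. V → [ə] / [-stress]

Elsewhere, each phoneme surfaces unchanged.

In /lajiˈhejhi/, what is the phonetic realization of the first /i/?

Rule 1 applies to /i/ (between /j/ and /h/: in an unstressed syllable) → [ə].

[ə]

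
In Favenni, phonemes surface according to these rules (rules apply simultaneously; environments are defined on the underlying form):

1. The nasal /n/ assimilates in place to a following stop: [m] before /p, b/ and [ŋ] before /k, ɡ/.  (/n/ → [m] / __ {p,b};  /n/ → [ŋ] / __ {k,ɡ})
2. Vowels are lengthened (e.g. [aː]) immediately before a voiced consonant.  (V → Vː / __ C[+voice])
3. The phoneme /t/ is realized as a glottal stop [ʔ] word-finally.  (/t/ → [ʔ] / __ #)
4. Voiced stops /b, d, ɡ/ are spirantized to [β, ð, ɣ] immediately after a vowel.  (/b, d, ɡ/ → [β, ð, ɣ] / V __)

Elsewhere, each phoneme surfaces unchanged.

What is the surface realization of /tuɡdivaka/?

/t/ (word-initial) is in the target of rule 3 but the environment (word-finally) is not met → [t].
/u/ (between /t/ and /ɡ/): before a voiced consonant, so rule 2 applies → [uː].
/ɡ/ meets the environment for rule 4 (immediately after a vowel) → [ɣ].
/d/ — between /ɡ/ and /i/; rule 4 does not apply here → [d].
Rule 2 applies to /i/ (between /d/ and /v/: before a voiced consonant) → [iː].
/a/ (between /v/ and /k/) is in the target of rule 2 but the environment (before a voiced consonant) is not met → [a].
/a/ (word-final) is in the target of rule 2 but the environment (before a voiced consonant) is not met → [a].

[tuːɣdiːvaka]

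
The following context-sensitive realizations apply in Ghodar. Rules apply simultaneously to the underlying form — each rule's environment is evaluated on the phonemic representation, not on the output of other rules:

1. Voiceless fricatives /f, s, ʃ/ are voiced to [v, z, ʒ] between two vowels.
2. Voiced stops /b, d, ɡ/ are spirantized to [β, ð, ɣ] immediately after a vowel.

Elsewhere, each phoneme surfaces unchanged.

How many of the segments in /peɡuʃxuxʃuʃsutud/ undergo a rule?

2

Segments that undergo a rule: /ɡ/ → [ɣ] (rule 2); /d/ → [ð] (rule 2).
All other segments surface unchanged.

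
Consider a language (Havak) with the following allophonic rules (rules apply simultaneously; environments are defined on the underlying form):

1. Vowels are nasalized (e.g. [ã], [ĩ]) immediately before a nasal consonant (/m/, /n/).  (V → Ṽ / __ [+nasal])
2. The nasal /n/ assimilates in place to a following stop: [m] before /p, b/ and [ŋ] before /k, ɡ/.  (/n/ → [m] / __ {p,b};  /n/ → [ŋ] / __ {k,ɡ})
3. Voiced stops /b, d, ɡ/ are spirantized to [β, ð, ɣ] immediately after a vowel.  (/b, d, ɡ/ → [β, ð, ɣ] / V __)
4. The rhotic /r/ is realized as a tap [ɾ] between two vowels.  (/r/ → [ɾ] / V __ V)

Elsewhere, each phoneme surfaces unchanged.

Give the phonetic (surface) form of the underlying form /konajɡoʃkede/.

/k/ (word-initial) is unaffected → [k].
/o/ (between /k/ and /n/) occurs before a nasal consonant → [õ] by rule 1.
/n/ — between /o/ and /a/; rule 2 does not apply here → [n].
/a/ — between /n/ and /j/; rule 1 does not apply here → [a].
/j/ (between /a/ and /ɡ/): no rule targets it → [j].
/ɡ/ — between /j/ and /o/; rule 3 does not apply here → [ɡ].
/o/ (between /ɡ/ and /ʃ/): rule 1 targets it, but not before a nasal consonant → unchanged [o].
/ʃ/ — not in any rule's target class → [ʃ].
/k/ (between /ʃ/ and /e/) is unaffected → [k].
/e/ (between /k/ and /d/): rule 1 targets it, but not before a nasal consonant → unchanged [e].
/d/ — between /e/ and /e/, immediately after a vowel — surfaces as [ð] (rule 3).
/e/ (word-final) fails the environment for rule 1, so it stays [e].

[kõnajɡoʃkeðe]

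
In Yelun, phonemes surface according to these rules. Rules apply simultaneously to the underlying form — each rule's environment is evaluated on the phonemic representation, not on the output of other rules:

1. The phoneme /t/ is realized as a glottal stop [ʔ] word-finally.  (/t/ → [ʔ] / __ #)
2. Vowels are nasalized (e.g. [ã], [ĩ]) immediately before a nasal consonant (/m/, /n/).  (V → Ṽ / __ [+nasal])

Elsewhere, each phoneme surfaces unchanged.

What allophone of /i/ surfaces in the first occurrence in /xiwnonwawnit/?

/i/ (between /x/ and /w/) is in the target of rule 2 but the environment (before a nasal consonant) is not met → [i].

[i]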